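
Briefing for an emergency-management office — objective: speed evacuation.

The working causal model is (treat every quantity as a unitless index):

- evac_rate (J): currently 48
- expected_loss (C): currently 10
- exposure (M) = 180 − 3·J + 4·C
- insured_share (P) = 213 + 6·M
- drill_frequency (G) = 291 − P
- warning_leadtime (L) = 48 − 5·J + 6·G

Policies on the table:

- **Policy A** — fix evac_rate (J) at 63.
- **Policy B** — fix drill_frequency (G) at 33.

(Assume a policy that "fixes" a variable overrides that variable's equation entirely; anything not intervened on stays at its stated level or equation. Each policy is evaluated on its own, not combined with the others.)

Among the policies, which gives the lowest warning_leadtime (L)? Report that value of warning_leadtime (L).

Policy A (J := 63):
  J = 63
  C = 10
  M = 180 − 3·63 + 4·10 = 31
  P = 213 + 6·31 = 399
  G = 291 − 399 = -108
  L = 48 − 5·63 + 6·(-108) = -915
Policy B (G := 33):
  J = 48
  C = 10
  M = 180 − 3·48 + 4·10 = 76
  P = 213 + 6·76 = 669
  G = 33
  L = 48 − 5·48 + 6·33 = 6
Comparing — Policy A: L=-915, Policy B: L=6. Lowest is -915 (Policy A).

-915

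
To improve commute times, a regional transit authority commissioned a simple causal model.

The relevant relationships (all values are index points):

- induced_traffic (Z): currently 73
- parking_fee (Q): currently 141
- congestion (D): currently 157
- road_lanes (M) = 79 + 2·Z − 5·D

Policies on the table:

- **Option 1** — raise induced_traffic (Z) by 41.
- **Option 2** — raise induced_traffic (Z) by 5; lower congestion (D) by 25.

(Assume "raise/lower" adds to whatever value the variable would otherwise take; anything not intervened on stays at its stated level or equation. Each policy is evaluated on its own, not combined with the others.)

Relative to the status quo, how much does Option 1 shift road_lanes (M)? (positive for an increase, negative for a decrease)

Baseline:
  Z = 73
  D = 157
  M = 79 + 2·73 − 5·157 = -560
Option 1 (Z + 41):
  Z = 73 + 41 = 114
  D = 157
  M = 79 + 2·114 − 5·157 = -478
Change in M: -478 − (-560) = 82

82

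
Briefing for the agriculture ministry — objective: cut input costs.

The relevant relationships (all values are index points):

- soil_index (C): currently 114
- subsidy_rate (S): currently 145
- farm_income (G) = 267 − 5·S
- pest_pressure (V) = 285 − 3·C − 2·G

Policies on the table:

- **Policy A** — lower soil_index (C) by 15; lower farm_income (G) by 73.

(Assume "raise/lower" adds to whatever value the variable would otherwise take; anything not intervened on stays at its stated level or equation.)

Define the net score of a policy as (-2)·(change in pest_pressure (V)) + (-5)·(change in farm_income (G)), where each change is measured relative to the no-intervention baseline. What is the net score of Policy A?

Baseline:
  C = 114
  S = 145
  G = 267 − 5·145 = -458
  V = 285 − 3·114 − 2·(-458) = 859
Policy A (C − 15, G − 73):
  C = 114 − 15 = 99
  S = 145
  G = 267 − 5·145 (−73 from intervention) = -531
  V = 285 − 3·99 − 2·(-531) = 1050
ΔV = 1050 − 859 = 191; ΔG = -531 − (-458) = -73
Score = (-2)·191 + (-5)·(-73) = -17

-17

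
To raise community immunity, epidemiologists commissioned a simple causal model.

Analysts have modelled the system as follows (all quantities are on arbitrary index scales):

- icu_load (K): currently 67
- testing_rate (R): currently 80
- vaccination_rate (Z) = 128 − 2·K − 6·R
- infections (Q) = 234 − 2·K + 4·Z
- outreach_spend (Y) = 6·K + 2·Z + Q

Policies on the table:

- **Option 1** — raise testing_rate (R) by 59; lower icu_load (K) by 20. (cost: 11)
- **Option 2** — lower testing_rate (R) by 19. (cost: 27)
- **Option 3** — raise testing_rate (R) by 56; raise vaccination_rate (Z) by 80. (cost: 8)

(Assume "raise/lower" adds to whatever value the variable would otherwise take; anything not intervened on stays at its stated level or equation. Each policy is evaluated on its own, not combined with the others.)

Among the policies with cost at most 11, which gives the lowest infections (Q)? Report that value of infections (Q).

Option 1 (R + 59, K − 20):
  K = 67 − 20 = 47
  R = 80 + 59 = 139
  Z = 128 − 2·47 − 6·139 = -800
  Q = 234 − 2·47 + 4·(-800) = -3060
Option 3 (R + 56, Z + 80):
  K = 67
  R = 80 + 56 = 136
  Z = 128 − 2·67 − 6·136 (+80 from intervention) = -742
  Q = 234 − 2·67 + 4·(-742) = -2868
Comparing — Option 1: Q=-3060, Option 3: Q=-2868. Lowest is -3060 (Option 1).

-3060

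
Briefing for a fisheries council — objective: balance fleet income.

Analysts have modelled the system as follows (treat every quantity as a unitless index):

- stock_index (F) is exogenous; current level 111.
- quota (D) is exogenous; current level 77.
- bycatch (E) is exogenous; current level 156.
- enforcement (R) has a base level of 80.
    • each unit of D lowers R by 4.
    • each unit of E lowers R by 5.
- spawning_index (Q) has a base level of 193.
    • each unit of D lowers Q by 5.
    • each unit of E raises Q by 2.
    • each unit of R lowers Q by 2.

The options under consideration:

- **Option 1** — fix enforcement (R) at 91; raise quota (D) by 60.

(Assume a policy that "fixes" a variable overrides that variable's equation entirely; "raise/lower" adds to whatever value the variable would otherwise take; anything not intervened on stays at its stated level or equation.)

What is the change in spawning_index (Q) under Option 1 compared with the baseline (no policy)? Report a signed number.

Baseline:
  D = 77
  E = 156
  R = 80 − 4·77 − 5·156 = -1008
  Q = 193 − 5·77 + 2·156 − 2·(-1008) = 2136
Option 1 (R := 91, D + 60):
  D = 77 + 60 = 137
  E = 156
  R = 91
  Q = 193 − 5·137 + 2·156 − 2·91 = -362
Change in Q: -362 − 2136 = -2498

-2498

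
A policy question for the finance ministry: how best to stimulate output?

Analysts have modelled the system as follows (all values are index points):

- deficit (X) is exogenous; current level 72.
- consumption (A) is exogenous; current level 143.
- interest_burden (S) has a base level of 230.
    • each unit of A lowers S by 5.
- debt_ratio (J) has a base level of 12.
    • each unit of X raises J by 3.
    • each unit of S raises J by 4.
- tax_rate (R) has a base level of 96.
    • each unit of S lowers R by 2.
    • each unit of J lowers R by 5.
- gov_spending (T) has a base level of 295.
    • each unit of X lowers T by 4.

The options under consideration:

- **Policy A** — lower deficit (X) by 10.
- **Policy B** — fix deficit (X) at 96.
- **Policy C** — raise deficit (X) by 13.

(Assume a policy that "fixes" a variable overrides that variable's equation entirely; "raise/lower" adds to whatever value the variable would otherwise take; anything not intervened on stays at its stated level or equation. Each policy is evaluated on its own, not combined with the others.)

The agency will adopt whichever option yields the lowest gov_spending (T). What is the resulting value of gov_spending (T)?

Policy A (X − 10):
  X = 72 − 10 = 62
  T = 295 − 4·62 = 47
Policy B (X := 96):
  X = 96
  T = 295 − 4·96 = -89
Policy C (X + 13):
  X = 72 + 13 = 85
  T = 295 − 4·85 = -45
Comparing — Policy A: T=47, Policy B: T=-89, Policy C: T=-45. Lowest is -89 (Policy B).

-89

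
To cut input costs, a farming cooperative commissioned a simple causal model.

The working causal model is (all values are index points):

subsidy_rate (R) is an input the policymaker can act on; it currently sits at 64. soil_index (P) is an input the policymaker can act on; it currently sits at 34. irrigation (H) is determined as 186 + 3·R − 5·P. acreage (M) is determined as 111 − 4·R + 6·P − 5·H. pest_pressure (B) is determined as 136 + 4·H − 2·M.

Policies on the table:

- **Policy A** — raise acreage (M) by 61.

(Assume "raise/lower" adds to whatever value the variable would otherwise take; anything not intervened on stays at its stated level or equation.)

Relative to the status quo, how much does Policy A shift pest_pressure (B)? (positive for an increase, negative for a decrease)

-122

Baseline:
  R = 64
  P = 34
  H = 186 + 3·64 − 5·34 = 208
  M = 111 − 4·64 + 6·34 − 5·208 = -981
  B = 136 + 4·208 − 2·(-981) = 2930
Policy A (M + 61):
  R = 64
  P = 34
  H = 186 + 3·64 − 5·34 = 208
  M = 111 − 4·64 + 6·34 − 5·208 (+61 from intervention) = -920
  B = 136 + 4·208 − 2·(-920) = 2808
Change in B: 2808 − 2930 = -122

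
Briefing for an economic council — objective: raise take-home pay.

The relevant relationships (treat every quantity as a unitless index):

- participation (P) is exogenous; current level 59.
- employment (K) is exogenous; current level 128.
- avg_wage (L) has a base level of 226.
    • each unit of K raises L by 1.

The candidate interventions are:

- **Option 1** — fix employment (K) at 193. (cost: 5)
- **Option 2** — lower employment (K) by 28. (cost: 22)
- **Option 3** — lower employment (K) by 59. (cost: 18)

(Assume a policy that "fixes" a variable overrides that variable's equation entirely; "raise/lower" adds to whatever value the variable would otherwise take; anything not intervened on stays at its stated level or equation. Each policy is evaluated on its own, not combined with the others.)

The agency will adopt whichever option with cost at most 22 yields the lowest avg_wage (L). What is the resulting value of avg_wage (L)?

295

Option 1 (K := 193):
  K = 193
  L = 226 + 193 = 419
Option 2 (K − 28):
  K = 128 − 28 = 100
  L = 226 + 100 = 326
Option 3 (K − 59):
  K = 128 − 59 = 69
  L = 226 + 69 = 295
Comparing — Option 1: L=419, Option 2: L=326, Option 3: L=295. Lowest is 295 (Option 3).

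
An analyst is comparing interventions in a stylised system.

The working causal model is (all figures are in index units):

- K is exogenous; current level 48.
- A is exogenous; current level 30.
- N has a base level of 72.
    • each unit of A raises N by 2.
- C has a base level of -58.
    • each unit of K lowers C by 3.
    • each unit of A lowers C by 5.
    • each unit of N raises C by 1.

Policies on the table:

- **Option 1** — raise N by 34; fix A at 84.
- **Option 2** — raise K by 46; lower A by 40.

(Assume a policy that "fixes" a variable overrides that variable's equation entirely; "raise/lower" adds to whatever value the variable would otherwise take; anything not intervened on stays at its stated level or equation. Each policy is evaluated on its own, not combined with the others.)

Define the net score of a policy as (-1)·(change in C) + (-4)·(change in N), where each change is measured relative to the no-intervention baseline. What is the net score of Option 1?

-440

Baseline:
  K = 48
  A = 30
  N = 72 + 2·30 = 132
  C = -58 − 3·48 − 5·30 + 132 = -220
Option 1 (N + 34, A := 84):
  K = 48
  A = 84
  N = 72 + 2·84 (+34 from intervention) = 274
  C = -58 − 3·48 − 5·84 + 274 = -348
ΔC = -348 − (-220) = -128; ΔN = 274 − 132 = 142
Score = (-1)·(-128) + (-4)·142 = -440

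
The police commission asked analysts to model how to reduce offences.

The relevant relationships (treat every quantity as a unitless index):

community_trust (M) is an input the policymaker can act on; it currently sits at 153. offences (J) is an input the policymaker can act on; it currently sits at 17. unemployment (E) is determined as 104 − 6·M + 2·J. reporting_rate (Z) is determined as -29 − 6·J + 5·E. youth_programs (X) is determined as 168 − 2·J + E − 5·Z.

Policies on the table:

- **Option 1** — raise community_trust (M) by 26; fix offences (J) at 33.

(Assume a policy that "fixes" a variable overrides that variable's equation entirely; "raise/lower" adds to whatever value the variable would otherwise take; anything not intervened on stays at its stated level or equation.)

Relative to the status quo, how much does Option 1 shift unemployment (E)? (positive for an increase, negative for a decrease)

-124

Baseline:
  M = 153
  J = 17
  E = 104 − 6·153 + 2·17 = -780
Option 1 (M + 26, J := 33):
  M = 153 + 26 = 179
  J = 33
  E = 104 − 6·179 + 2·33 = -904
Change in E: -904 − (-780) = -124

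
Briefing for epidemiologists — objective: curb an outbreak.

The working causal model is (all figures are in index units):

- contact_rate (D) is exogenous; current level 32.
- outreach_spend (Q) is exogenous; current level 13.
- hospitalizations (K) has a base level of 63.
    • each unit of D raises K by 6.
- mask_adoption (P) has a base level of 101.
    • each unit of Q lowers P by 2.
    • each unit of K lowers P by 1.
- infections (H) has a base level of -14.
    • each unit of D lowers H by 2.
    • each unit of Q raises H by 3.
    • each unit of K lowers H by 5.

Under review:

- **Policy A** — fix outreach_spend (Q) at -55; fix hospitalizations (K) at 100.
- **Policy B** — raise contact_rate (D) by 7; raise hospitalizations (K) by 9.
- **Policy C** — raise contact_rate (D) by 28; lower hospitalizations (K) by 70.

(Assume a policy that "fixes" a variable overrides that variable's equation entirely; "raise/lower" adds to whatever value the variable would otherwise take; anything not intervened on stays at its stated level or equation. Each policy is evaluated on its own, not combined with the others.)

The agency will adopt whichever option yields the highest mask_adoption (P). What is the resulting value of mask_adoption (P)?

Policy A (Q := -55, K := 100):
  D = 32
  Q = -55
  K = 100
  P = 101 − 2·(-55) − 100 = 111
Policy B (D + 7, K + 9):
  D = 32 + 7 = 39
  Q = 13
  K = 63 + 6·39 (+9 from intervention) = 306
  P = 101 − 2·13 − 306 = -231
Policy C (D + 28, K − 70):
  D = 32 + 28 = 60
  Q = 13
  K = 63 + 6·60 (−70 from intervention) = 353
  P = 101 − 2·13 − 353 = -278
Comparing — Policy A: P=111, Policy B: P=-231, Policy C: P=-278. Highest is 111 (Policy A).

111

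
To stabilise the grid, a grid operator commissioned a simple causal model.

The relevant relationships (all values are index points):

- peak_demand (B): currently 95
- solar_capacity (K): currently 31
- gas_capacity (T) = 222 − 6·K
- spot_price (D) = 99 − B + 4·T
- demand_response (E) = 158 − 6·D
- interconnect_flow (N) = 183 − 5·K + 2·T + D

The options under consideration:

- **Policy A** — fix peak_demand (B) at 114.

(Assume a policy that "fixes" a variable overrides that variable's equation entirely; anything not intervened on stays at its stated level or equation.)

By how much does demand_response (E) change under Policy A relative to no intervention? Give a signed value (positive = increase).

114

Baseline:
  B = 95
  K = 31
  T = 222 − 6·31 = 36
  D = 99 − 95 + 4·36 = 148
  E = 158 − 6·148 = -730
Policy A (B := 114):
  B = 114
  K = 31
  T = 222 − 6·31 = 36
  D = 99 − 114 + 4·36 = 129
  E = 158 − 6·129 = -616
Change in E: -616 − (-730) = 114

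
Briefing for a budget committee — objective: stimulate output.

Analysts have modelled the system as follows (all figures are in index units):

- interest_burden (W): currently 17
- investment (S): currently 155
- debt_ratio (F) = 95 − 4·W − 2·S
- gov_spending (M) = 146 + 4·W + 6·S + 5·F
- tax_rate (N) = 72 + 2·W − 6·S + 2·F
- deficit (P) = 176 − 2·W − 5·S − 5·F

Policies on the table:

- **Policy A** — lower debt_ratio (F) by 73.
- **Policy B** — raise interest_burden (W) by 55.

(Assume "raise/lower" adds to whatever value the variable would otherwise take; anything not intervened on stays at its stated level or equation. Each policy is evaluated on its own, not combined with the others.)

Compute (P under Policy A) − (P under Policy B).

Policy A (F − 73):
  W = 17
  S = 155
  F = 95 − 4·17 − 2·155 (−73 from intervention) = -356
  P = 176 − 2·17 − 5·155 − 5·(-356) = 1147
Policy B (W + 55):
  W = 17 + 55 = 72
  S = 155
  F = 95 − 4·72 − 2·155 = -503
  P = 176 − 2·72 − 5·155 − 5·(-503) = 1772
P: 1147 − 1772 = -625

-625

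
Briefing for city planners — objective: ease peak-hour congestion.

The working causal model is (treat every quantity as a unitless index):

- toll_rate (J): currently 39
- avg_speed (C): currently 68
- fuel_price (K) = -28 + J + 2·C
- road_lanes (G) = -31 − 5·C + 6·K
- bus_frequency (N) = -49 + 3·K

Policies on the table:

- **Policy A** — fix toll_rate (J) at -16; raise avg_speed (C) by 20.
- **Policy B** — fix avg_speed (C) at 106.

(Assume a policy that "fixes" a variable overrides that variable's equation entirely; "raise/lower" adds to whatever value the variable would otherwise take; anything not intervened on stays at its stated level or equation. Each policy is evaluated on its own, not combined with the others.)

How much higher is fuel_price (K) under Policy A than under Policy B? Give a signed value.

Policy A (J := -16, C + 20):
  J = -16
  C = 68 + 20 = 88
  K = -28 + (-16) + 2·88 = 132
Policy B (C := 106):
  J = 39
  C = 106
  K = -28 + 39 + 2·106 = 223
K: 132 − 223 = -91

-91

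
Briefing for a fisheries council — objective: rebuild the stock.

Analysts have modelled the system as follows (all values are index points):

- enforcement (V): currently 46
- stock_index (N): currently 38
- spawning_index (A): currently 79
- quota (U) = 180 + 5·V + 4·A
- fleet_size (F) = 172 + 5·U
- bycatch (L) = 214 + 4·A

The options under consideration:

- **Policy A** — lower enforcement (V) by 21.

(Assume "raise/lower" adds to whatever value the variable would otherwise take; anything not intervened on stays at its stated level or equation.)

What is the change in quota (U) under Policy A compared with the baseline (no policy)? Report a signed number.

Baseline:
  V = 46
  A = 79
  U = 180 + 5·46 + 4·79 = 726
Policy A (V − 21):
  V = 46 − 21 = 25
  A = 79
  U = 180 + 5·25 + 4·79 = 621
Change in U: 621 − 726 = -105

-105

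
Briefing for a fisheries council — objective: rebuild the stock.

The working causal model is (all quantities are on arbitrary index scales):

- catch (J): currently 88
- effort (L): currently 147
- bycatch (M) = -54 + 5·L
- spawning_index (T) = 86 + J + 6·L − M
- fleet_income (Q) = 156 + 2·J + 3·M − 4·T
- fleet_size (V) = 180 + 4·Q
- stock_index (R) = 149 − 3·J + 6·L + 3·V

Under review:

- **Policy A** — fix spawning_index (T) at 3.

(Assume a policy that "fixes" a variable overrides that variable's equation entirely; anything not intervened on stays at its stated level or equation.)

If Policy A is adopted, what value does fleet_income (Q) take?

Policy A (T := 3):
  J = 88
  L = 147
  M = -54 + 5·147 = 681
  T = 3
  Q = 156 + 2·88 + 3·681 − 4·3 = 2363

2363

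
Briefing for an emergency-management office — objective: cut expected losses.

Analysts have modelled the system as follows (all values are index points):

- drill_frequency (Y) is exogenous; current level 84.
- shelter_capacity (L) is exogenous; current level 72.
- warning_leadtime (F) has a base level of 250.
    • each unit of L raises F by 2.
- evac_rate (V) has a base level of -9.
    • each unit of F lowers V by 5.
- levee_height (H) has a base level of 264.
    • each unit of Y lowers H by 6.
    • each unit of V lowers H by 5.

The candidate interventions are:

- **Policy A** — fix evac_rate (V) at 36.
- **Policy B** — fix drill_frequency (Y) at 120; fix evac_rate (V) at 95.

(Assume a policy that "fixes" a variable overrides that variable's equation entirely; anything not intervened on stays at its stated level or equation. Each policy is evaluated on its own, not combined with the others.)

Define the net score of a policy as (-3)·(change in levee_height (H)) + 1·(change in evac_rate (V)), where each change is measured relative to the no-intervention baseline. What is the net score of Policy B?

Baseline:
  Y = 84
  L = 72
  F = 250 + 2·72 = 394
  V = -9 − 5·394 = -1979
  H = 264 − 6·84 − 5·(-1979) = 9655
Policy B (Y := 120, V := 95):
  Y = 120
  L = 72
  F = 250 + 2·72 = 394
  V = 95
  H = 264 − 6·120 − 5·95 = -931
ΔH = -931 − 9655 = -10586; ΔV = 95 − (-1979) = 2074
Score = (-3)·(-10586) + 1·2074 = 33832

33832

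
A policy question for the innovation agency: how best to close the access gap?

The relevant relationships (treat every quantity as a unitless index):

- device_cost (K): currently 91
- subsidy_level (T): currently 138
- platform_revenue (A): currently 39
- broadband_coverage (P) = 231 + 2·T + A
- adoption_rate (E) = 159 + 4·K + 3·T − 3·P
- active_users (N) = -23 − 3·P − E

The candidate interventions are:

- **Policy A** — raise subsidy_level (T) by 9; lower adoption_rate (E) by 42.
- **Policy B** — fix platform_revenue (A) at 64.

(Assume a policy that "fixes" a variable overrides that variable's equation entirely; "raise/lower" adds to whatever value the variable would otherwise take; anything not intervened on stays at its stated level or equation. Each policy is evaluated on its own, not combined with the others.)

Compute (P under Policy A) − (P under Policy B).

-7

Policy A (T + 9, E − 42):
  T = 138 + 9 = 147
  A = 39
  P = 231 + 2·147 + 39 = 564
Policy B (A := 64):
  T = 138
  A = 64
  P = 231 + 2·138 + 64 = 571
P: 564 − 571 = -7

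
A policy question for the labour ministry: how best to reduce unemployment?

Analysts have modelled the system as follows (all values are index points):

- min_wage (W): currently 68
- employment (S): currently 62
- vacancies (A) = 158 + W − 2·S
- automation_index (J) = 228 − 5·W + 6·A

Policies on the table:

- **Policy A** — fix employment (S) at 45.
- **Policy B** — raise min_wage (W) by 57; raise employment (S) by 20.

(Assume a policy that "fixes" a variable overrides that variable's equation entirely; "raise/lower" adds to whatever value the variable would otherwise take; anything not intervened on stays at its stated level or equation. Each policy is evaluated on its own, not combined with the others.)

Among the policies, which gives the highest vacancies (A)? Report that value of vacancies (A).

Policy A (S := 45):
  W = 68
  S = 45
  A = 158 + 68 − 2·45 = 136
Policy B (W + 57, S + 20):
  W = 68 + 57 = 125
  S = 62 + 20 = 82
  A = 158 + 125 − 2·82 = 119
Comparing — Policy A: A=136, Policy B: A=119. Highest is 136 (Policy A).

136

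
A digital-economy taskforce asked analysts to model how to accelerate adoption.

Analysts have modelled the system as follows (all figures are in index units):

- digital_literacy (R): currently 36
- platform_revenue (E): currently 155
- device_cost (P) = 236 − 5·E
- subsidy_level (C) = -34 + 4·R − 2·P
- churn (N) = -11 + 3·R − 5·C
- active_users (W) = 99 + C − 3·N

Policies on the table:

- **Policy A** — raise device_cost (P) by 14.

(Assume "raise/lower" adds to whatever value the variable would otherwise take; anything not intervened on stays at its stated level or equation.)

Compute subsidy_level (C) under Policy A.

1160

Policy A (P + 14):
  R = 36
  E = 155
  P = 236 − 5·155 (+14 from intervention) = -525
  C = -34 + 4·36 − 2·(-525) = 1160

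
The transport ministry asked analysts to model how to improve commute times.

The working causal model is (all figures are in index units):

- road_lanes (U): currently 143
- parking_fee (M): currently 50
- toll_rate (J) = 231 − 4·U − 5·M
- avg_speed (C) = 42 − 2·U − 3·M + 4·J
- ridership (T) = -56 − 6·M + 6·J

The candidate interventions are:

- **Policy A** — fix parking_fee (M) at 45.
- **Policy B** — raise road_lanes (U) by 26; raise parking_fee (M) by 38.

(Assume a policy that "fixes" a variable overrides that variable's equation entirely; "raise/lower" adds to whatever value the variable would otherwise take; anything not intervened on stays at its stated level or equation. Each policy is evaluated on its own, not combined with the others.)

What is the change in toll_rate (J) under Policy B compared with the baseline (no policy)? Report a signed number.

Baseline:
  U = 143
  M = 50
  J = 231 − 4·143 − 5·50 = -591
Policy B (U + 26, M + 38):
  U = 143 + 26 = 169
  M = 50 + 38 = 88
  J = 231 − 4·169 − 5·88 = -885
Change in J: -885 − (-591) = -294

-294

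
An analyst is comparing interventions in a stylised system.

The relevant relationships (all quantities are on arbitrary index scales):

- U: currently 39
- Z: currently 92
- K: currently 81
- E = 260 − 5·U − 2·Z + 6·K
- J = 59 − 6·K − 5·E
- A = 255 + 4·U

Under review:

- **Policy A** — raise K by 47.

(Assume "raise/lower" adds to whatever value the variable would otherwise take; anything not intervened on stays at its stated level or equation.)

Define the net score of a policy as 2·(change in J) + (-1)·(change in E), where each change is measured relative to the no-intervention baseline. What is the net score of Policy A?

-3666

Baseline:
  U = 39
  Z = 92
  K = 81
  E = 260 − 5·39 − 2·92 + 6·81 = 367
  J = 59 − 6·81 − 5·367 = -2262
Policy A (K + 47):
  U = 39
  Z = 92
  K = 81 + 47 = 128
  E = 260 − 5·39 − 2·92 + 6·128 = 649
  J = 59 − 6·128 − 5·649 = -3954
ΔJ = -3954 − (-2262) = -1692; ΔE = 649 − 367 = 282
Score = 2·(-1692) + (-1)·282 = -3666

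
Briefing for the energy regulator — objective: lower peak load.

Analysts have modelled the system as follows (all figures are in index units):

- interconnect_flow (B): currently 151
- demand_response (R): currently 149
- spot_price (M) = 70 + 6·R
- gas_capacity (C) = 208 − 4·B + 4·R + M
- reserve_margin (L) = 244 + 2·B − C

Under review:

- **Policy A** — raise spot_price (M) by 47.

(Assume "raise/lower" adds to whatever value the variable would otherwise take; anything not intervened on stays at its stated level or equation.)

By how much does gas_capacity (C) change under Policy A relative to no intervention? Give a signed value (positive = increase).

47

Baseline:
  B = 151
  R = 149
  M = 70 + 6·149 = 964
  C = 208 − 4·151 + 4·149 + 964 = 1164
Policy A (M + 47):
  B = 151
  R = 149
  M = 70 + 6·149 (+47 from intervention) = 1011
  C = 208 − 4·151 + 4·149 + 1011 = 1211
Change in C: 1211 − 1164 = 47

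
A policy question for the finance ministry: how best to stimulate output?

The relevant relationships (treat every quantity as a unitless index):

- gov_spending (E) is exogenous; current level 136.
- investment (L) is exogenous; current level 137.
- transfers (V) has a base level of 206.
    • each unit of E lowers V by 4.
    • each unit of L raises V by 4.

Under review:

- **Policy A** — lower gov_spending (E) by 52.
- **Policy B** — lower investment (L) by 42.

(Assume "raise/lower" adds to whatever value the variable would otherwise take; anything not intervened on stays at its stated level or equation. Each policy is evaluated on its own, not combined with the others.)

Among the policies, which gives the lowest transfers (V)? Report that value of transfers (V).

42

Policy A (E − 52):
  E = 136 − 52 = 84
  L = 137
  V = 206 − 4·84 + 4·137 = 418
Policy B (L − 42):
  E = 136
  L = 137 − 42 = 95
  V = 206 − 4·136 + 4·95 = 42
Comparing — Policy A: V=418, Policy B: V=42. Lowest is 42 (Policy B).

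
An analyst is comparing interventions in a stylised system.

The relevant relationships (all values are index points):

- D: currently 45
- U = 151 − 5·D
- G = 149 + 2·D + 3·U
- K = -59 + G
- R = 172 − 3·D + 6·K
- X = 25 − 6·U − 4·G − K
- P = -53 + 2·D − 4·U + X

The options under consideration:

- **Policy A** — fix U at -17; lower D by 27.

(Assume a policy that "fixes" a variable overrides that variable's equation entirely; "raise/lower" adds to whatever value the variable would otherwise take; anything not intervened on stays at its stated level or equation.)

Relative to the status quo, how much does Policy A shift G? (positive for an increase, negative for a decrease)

Baseline:
  D = 45
  U = 151 − 5·45 = -74
  G = 149 + 2·45 + 3·(-74) = 17
Policy A (U := -17, D − 27):
  D = 45 − 27 = 18
  U = -17
  G = 149 + 2·18 + 3·(-17) = 134
Change in G: 134 − 17 = 117

117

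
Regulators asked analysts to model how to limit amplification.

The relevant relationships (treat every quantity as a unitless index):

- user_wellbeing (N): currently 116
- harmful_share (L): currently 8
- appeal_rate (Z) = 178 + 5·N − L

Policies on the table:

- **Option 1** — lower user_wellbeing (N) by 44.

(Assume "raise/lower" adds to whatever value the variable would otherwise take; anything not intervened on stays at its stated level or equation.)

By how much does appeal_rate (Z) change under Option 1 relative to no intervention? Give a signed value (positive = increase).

Baseline:
  N = 116
  L = 8
  Z = 178 + 5·116 − 8 = 750
Option 1 (N − 44):
  N = 116 − 44 = 72
  L = 8
  Z = 178 + 5·72 − 8 = 530
Change in Z: 530 − 750 = -220

-220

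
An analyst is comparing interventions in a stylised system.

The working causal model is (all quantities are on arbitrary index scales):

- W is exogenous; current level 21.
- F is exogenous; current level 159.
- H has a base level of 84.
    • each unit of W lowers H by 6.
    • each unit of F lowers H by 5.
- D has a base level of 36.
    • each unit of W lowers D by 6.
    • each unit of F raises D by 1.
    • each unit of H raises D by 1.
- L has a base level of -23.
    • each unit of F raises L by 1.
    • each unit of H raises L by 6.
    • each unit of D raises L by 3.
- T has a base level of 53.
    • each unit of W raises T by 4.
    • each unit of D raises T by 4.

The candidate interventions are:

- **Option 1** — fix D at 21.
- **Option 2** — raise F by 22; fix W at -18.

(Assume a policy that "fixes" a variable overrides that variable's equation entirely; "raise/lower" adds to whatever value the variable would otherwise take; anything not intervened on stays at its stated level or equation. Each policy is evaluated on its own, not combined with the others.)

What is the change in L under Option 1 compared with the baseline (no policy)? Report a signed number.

Baseline:
  W = 21
  F = 159
  H = 84 − 6·21 − 5·159 = -837
  D = 36 − 6·21 + 159 + (-837) = -768
  L = -23 + 159 + 6·(-837) + 3·(-768) = -7190
Option 1 (D := 21):
  W = 21
  F = 159
  H = 84 − 6·21 − 5·159 = -837
  D = 21
  L = -23 + 159 + 6·(-837) + 3·21 = -4823
Change in L: -4823 − (-7190) = 2367

2367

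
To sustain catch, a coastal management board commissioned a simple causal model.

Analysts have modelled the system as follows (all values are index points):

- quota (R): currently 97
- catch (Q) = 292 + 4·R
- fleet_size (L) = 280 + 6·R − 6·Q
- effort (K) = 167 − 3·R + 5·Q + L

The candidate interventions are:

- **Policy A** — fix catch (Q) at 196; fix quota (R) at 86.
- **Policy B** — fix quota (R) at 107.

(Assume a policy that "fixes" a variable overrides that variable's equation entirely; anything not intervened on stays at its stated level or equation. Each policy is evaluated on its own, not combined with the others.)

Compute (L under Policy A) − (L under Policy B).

Policy A (Q := 196, R := 86):
  R = 86
  Q = 196
  L = 280 + 6·86 − 6·196 = -380
Policy B (R := 107):
  R = 107
  Q = 292 + 4·107 = 720
  L = 280 + 6·107 − 6·720 = -3398
L: -380 − (-3398) = 3018

3018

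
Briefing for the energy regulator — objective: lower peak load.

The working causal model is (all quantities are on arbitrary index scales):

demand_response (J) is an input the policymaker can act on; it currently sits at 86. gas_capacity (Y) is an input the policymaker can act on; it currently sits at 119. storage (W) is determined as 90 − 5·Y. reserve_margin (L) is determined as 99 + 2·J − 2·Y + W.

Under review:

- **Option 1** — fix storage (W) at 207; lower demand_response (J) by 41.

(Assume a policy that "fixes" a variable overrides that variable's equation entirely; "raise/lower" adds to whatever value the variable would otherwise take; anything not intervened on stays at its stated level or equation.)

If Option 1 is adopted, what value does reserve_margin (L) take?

Option 1 (W := 207, J − 41):
  J = 86 − 41 = 45
  Y = 119
  W = 207
  L = 99 + 2·45 − 2·119 + 207 = 158

158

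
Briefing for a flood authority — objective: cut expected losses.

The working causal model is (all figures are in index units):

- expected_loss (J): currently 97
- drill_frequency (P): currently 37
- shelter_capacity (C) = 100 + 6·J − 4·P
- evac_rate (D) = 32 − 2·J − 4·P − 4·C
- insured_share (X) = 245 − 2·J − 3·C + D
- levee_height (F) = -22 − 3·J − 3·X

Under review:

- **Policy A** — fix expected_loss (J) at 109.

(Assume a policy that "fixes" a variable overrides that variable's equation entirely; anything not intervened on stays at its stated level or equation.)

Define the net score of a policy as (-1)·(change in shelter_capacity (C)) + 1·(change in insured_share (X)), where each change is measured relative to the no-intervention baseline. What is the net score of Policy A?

-624

Baseline:
  J = 97
  P = 37
  C = 100 + 6·97 − 4·37 = 534
  D = 32 − 2·97 − 4·37 − 4·534 = -2446
  X = 245 − 2·97 − 3·534 + (-2446) = -3997
Policy A (J := 109):
  J = 109
  P = 37
  C = 100 + 6·109 − 4·37 = 606
  D = 32 − 2·109 − 4·37 − 4·606 = -2758
  X = 245 − 2·109 − 3·606 + (-2758) = -4549
ΔC = 606 − 534 = 72; ΔX = -4549 − (-3997) = -552
Score = (-1)·72 + 1·(-552) = -624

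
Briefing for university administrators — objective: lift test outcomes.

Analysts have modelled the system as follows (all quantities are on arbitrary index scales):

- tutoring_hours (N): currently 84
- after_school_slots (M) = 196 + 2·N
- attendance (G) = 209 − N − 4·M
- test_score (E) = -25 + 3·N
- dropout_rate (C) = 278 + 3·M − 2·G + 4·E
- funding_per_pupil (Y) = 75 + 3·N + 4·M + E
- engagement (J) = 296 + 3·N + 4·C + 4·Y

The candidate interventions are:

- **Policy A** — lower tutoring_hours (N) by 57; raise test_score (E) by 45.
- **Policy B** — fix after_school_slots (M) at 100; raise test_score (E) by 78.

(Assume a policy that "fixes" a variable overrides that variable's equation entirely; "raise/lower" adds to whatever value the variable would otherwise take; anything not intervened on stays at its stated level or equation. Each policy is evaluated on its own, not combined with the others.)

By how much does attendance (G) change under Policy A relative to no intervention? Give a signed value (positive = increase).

Baseline:
  N = 84
  M = 196 + 2·84 = 364
  G = 209 − 84 − 4·364 = -1331
Policy A (N − 57, E + 45):
  N = 84 − 57 = 27
  M = 196 + 2·27 = 250
  G = 209 − 27 − 4·250 = -818
Change in G: -818 − (-1331) = 513

513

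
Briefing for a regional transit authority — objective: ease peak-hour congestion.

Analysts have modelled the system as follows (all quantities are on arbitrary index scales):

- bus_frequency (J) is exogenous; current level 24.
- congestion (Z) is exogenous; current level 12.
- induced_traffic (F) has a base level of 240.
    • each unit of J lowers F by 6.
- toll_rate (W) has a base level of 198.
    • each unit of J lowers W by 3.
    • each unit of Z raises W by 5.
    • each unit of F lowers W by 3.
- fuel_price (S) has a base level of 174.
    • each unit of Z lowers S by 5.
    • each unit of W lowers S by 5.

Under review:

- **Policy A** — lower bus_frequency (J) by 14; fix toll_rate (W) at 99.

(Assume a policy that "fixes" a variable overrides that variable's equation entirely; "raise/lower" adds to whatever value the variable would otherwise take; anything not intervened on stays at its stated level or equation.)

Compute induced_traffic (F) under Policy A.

Policy A (J − 14, W := 99):
  J = 24 − 14 = 10
  F = 240 − 6·10 = 180

180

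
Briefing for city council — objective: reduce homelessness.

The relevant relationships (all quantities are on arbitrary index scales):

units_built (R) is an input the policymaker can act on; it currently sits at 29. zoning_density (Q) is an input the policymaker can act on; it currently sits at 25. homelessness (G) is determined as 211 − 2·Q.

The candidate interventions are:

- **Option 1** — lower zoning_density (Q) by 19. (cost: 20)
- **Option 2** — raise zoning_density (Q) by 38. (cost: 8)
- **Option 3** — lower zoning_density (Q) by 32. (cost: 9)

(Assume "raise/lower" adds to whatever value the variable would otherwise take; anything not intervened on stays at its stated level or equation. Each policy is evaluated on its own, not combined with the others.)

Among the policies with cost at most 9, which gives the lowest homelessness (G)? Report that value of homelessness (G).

Option 2 (Q + 38):
  Q = 25 + 38 = 63
  G = 211 − 2·63 = 85
Option 3 (Q − 32):
  Q = 25 − 32 = -7
  G = 211 − 2·(-7) = 225
Comparing — Option 2: G=85, Option 3: G=225. Lowest is 85 (Option 2).

85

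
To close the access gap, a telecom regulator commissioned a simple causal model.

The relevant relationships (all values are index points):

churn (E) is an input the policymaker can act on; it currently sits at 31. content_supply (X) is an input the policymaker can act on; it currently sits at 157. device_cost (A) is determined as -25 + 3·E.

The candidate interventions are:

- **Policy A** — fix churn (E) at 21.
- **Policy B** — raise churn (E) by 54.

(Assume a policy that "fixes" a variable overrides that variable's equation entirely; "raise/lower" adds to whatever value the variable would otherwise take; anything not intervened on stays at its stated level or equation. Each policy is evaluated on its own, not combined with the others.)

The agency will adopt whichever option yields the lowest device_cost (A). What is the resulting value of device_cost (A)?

38

Policy A (E := 21):
  E = 21
  A = -25 + 3·21 = 38
Policy B (E + 54):
  E = 31 + 54 = 85
  A = -25 + 3·85 = 230
Comparing — Policy A: A=38, Policy B: A=230. Lowest is 38 (Policy A).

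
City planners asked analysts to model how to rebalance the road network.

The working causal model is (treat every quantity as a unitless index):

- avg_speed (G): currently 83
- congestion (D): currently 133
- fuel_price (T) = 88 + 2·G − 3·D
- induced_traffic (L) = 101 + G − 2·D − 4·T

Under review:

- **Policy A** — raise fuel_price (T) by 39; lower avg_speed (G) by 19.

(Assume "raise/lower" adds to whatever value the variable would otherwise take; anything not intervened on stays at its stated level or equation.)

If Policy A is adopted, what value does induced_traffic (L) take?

475

Policy A (T + 39, G − 19):
  G = 83 − 19 = 64
  D = 133
  T = 88 + 2·64 − 3·133 (+39 from intervention) = -144
  L = 101 + 64 − 2·133 − 4·(-144) = 475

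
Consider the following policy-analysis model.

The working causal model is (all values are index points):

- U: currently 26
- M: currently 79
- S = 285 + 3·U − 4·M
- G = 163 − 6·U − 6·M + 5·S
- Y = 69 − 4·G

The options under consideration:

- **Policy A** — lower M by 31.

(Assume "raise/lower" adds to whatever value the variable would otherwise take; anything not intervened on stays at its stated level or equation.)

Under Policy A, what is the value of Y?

Policy A (M − 31):
  U = 26
  M = 79 − 31 = 48
  S = 285 + 3·26 − 4·48 = 171
  G = 163 − 6·26 − 6·48 + 5·171 = 574
  Y = 69 − 4·574 = -2227

-2227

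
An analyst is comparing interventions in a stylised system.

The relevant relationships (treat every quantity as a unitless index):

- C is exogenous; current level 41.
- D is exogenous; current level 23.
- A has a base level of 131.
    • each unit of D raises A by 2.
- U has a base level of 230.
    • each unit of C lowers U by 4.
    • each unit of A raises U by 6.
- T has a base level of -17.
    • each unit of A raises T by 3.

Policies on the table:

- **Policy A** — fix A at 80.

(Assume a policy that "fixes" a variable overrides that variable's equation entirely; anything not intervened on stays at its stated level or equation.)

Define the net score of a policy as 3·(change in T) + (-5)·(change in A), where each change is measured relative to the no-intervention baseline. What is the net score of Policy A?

Baseline:
  D = 23
  A = 131 + 2·23 = 177
  T = -17 + 3·177 = 514
Policy A (A := 80):
  D = 23
  A = 80
  T = -17 + 3·80 = 223
ΔT = 223 − 514 = -291; ΔA = 80 − 177 = -97
Score = 3·(-291) + (-5)·(-97) = -388

-388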